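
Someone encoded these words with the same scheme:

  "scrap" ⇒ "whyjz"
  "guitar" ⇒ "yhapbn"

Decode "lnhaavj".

The word is reversed, then every letter is shifted forward by 7.
Reversing it on lnhaavj: shift back: l−7=e, n−7=g, h−7=a, a−7=t, a−7=t, v−7=o, j−7=c → egattoc; then reverse → cottage.

cottage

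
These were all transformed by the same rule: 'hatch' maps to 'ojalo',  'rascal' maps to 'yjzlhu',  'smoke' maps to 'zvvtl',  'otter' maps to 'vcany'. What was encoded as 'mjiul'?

fable

Shifts by position in hatch: pos 0: h→o (+7), pos 1: a→j (+9), pos 2: t→a (+7), pos 3: c→l (+9) — repeating every 2. A repeating key of period 2 is used — shifts +7, +9 over and over.
Decoding mjiul: m−7=f, j−9=a, i−7=b, u−9=l, l−7=e.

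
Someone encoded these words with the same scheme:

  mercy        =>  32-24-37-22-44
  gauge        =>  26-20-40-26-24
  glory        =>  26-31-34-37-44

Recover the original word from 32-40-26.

m is letter #13 and maps to 32: an offset of 19. The number is (letter's place in the alphabet, a=1) + 19.
Decoding 32-40-26: 32→(32−19)÷1=13=m, 40→(40−19)÷1=21=u, 26→(26−19)÷1=7=g.

mug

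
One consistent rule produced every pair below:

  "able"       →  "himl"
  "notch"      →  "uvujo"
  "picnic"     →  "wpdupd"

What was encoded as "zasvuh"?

strong

A repeating key of period 3 is used — shifts +7, +7, +1 over and over.
Decoding zasvuh: z−7=s, a−7=t, s−1=r, v−7=o, u−7=n, h−1=g.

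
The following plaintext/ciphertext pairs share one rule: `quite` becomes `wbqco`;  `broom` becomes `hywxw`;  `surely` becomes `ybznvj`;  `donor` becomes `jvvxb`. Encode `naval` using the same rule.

Each letter shifts forward by (position + 6), i.e. 6, 7, 8, … — the shift grows by one for each successive letter.
On naval: n+6=t, a+7=h, v+8=d, a+9=j, l+10=v.

thdjv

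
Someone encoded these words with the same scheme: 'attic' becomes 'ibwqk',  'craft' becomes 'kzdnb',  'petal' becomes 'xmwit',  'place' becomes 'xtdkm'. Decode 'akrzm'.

score

It's a Vigenère-style cipher with numeric key [8,8,3]: position i shifts by key[i mod 3].
Reversing it on akrzm: a−8=s, k−8=c, r−3=o, z−8=r, m−8=e.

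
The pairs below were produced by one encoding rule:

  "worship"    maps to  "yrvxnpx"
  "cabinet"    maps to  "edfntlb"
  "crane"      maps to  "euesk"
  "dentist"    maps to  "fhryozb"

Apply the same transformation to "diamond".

The shift increases by 1 at each position, starting from +2: 2, 3, 4, ….
For diamond: d+2=f, i+3=l, a+4=e, m+5=r, o+6=u, n+7=u, d+8=l.

fleruul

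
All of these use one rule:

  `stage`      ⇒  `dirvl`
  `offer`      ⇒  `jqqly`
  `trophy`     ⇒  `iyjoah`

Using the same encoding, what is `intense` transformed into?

Treating letters as 0–25, the rule is x ↦ 5x + 17 (mod 26).
Applying it to intense: i(8)→5·8+17≡5=f; n(13)→5·13+17≡4=e; t(19)→5·19+17≡8=i; e(4)→5·4+17≡11=l; n(13)→5·13+17≡4=e; s(18)→5·18+17≡3=d; e(4)→5·4+17≡11=l (all mod 26).

feiledl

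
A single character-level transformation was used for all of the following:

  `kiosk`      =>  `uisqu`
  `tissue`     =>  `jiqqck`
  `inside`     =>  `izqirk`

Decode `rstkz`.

dozen

Treating letters as 0–25, the rule is x ↦ 19x + 12 (mod 26).
Undoing it on rstkz: r(17)→11·(17−12)≡3=d; s(18)→11·(18−12)≡14=o; t(19)→11·(19−12)≡25=z; k(10)→11·(10−12)≡4=e; z(25)→11·(25−12)≡13=n (all mod 26).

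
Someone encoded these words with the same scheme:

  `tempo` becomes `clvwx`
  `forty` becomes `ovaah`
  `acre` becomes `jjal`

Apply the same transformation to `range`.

Shifts by position in tempo: pos 0: t→c (+9), pos 1: e→l (+7), pos 2: m→v (+9), pos 3: p→w (+7) — repeating every 2. The shifts repeat in a cycle of length 2: positions 0,1,… shift by +9, +7, then the pattern repeats.
Applying it to range: r+9=a, a+7=h, n+9=w, g+7=n, e+9=n.

ahwnn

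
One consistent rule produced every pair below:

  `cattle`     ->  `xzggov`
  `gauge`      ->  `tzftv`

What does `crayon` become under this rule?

Each pair mirrors across the alphabet (c↔x, a↔z, t↔g): positions sum to 25. This is the alphabet-reversal cipher (Atbash): a becomes z, b becomes y, etc.
Applying it to crayon: c↔x, r↔i, a↔z, y↔b, o↔l, n↔m.

xizblm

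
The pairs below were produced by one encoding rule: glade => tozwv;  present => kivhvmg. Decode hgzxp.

This is the alphabet-reversal cipher (Atbash): a becomes z, b becomes y, etc.
Reversing it on hgzxp: h↔s, g↔t, z↔a, x↔c, p↔k.

stack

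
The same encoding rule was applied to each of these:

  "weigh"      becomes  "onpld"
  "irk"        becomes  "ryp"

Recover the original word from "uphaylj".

The output letters match the input read backwards, each shifted +7: weigh reversed is hgiew. Two steps: reverse the string, then apply a Caesar shift of +7.
Reversing it on uphaylj: shift back: u−7=n, p−7=i, h−7=a, a−7=t, y−7=r, l−7=e, j−7=c → niatrec; then reverse → certain.

certain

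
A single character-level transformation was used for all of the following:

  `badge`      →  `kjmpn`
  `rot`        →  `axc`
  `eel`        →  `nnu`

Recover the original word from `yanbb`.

Every letter moves 9 places later in the alphabet, wrapping around z→a.
Reversing it on yanbb: y−9=p, a−9=r, n−9=e, b−9=s, b−9=s.

press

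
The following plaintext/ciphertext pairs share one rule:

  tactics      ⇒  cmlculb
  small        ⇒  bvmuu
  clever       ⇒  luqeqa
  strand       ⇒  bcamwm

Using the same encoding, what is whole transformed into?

The shift depends on letter class: consonant t→c is +9, but vowel a→m is +12. Two shifts are in play — +12 for a/e/i/o/u, +9 for every other letter.
On whole: w(cons)+9=f, h(cons)+9=q, o(vowel)+12=a, l(cons)+9=u, e(vowel)+12=q.

fqauq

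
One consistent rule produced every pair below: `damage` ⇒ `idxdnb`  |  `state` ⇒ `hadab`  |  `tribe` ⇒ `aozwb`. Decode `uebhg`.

flesh

Each letter's alphabet position (a=0..z=25) is mapped through 19·x+3 mod 26 — an affine cipher.
Reversing it on uebhg: u(20)→11·(20−3)≡5=f; e(4)→11·(4−3)≡11=l; b(1)→11·(1−3)≡4=e; h(7)→11·(7−3)≡18=s; g(6)→11·(6−3)≡7=h (all mod 26).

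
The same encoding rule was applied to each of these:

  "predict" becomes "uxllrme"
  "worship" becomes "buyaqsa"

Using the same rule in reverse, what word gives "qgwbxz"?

Each letter shifts forward by (position + 5), i.e. 5, 6, 7, … — the shift grows by one for each successive letter.
Undoing it on qgwbxz: q−5=l, g−6=a, w−7=p, b−8=t, x−9=o, z−10=p.

laptop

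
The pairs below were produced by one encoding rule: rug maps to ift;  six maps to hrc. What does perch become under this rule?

kvixs

Letters are reflected about the middle of the alphabet (position → 25−position): Atbash.
Applying it to perch: p↔k, e↔v, r↔i, c↔x, h↔s.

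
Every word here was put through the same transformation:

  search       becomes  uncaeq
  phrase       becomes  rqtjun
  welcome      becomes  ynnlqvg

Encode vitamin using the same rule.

xrvjorp

Shifts by position in search: pos 0: s→u (+2), pos 1: e→n (+9), pos 2: a→c (+2), pos 3: r→a (+9) — repeating every 2. It's a Vigenère-style cipher with numeric key [2,9]: position i shifts by key[i mod 2].
On vitamin: v+2=x, i+9=r, t+2=v, a+9=j, m+2=o, i+9=r, n+2=p.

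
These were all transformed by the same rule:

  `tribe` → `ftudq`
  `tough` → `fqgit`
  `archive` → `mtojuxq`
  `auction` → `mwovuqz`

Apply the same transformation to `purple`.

bwdrxg

Shifts by position in tribe: pos 0: t→f (+12), pos 1: r→t (+2), pos 2: i→u (+12), pos 3: b→d (+2) — repeating every 2. A repeating key of period 2 is used — shifts +12, +2 over and over.
For purple: p+12=b, u+2=w, r+12=d, p+2=r, l+12=x, e+2=g.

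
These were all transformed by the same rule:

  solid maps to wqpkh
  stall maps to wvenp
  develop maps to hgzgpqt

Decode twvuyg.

pursue

Shifts by position in solid: pos 0: s→w (+4), pos 1: o→q (+2), pos 2: l→p (+4), pos 3: i→k (+2) — repeating every 2. A repeating key of period 2 is used — shifts +4, +2 over and over.
Undoing it on twvuyg: t−4=p, w−2=u, v−4=r, u−2=s, y−4=u, g−2=e.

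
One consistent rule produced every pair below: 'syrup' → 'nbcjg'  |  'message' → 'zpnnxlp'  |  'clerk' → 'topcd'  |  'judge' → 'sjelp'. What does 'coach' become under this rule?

tvxtw

s(18)→n(13) and y(24)→b(1) fit y≡11x+23 (mod 26); the inverse of 11 mod 26 is 19. This is an affine cipher: with a=0,…,z=25, each position x becomes (11x+23) mod 26.
Applying it to coach: c(2)→11·2+23≡19=t; o(14)→11·14+23≡21=v; a(0)→11·0+23≡23=x; c(2)→11·2+23≡19=t; h(7)→11·7+23≡22=w (all mod 26).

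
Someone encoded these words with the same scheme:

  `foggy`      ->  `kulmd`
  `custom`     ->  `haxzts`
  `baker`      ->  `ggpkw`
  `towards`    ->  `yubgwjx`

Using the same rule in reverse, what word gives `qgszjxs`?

It's a Vigenère-style cipher with numeric key [5,6]: position i shifts by key[i mod 2].
Decoding qgszjxs: q−5=l, g−6=a, s−5=n, z−6=t, j−5=e, x−6=r, s−5=n.

lantern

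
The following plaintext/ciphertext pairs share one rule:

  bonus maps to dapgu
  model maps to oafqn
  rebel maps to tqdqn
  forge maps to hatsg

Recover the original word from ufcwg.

Shifts by position in bonus: pos 0: b→d (+2), pos 1: o→a (+12), pos 2: n→p (+2), pos 3: u→g (+12) — repeating every 2. It's a Vigenère-style cipher with numeric key [2,12]: position i shifts by key[i mod 2].
Decoding ufcwg: u−2=s, f−12=t, c−2=a, w−12=k, g−2=e.

stake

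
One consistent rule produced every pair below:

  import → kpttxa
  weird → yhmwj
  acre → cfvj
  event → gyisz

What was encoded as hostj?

flood

In import: i→k is +2, m→p is +3, p→t is +4, o→t is +5 — the shift increases by 1 each position. Letter i (0-indexed) is shifted by i+2, so successive shifts are 2, 3, 4, ….
Decoding hostj: h−2=f, o−3=l, s−4=o, t−5=o, j−6=d.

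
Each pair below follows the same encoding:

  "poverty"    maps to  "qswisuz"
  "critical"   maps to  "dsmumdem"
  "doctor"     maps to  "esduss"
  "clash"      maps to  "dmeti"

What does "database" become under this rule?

The shift depends on letter class: consonant p→q is +1, but vowel o→s is +4. Two shifts are in play — +4 for a/e/i/o/u, +1 for every other letter.
For database: d(cons)+1=e, a(vowel)+4=e, t(cons)+1=u, a(vowel)+4=e, b(cons)+1=c, a(vowel)+4=e, s(cons)+1=t, e(vowel)+4=i.

eeueceti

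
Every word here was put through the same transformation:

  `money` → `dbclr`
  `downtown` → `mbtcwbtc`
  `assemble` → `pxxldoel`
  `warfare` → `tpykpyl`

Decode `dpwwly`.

matter

m(12)→d(3) and o(14)→b(1) fit y≡25x+15 (mod 26); the inverse of 25 mod 26 is 25. Each letter's alphabet position (a=0..z=25) is mapped through 25·x+15 mod 26 — an affine cipher.
Decoding dpwwly: d(3)→25·(3−15)≡12=m; p(15)→25·(15−15)≡0=a; w(22)→25·(22−15)≡19=t; w(22)→25·(22−15)≡19=t; l(11)→25·(11−15)≡4=e; y(24)→25·(24−15)≡17=r (all mod 26).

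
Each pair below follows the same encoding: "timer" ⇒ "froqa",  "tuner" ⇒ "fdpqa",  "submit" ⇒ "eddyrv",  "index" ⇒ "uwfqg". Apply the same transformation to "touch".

Shifts by position in timer: pos 0: t→f (+12), pos 1: i→r (+9), pos 2: m→o (+2), pos 3: e→q (+12), pos 4: r→a (+9) — repeating every 3. A repeating key of period 3 is used — shifts +12, +9, +2 over and over.
Applying it to touch: t+12=f, o+9=x, u+2=w, c+12=o, h+9=q.

fxwoq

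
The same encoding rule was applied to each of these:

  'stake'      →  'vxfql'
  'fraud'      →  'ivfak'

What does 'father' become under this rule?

ieynlz

In stake: s→v is +3, t→x is +4, a→f is +5, k→q is +6 — the shift increases by 1 each position. The shift increases by 1 at each position, starting from +3: 3, 4, 5, ….
Applying it to father: f+3=i, a+4=e, t+5=y, h+6=n, e+7=l, r+8=z.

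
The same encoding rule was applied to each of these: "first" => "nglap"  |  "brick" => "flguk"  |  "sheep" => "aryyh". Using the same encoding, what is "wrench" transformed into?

f(5)→n(13) and i(8)→g(6) fit y≡15x+16 (mod 26); the inverse of 15 mod 26 is 7. This is an affine cipher: with a=0,…,z=25, each position x becomes (15x+16) mod 26.
Applying it to wrench: w(22)→15·22+16≡8=i; r(17)→15·17+16≡11=l; e(4)→15·4+16≡24=y; n(13)→15·13+16≡3=d; c(2)→15·2+16≡20=u; h(7)→15·7+16≡17=r (all mod 26).

ilydur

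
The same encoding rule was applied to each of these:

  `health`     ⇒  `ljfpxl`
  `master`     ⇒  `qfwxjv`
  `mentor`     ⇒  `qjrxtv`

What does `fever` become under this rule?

jjzjv

The shift depends on letter class: consonant h→l is +4, but vowel e→j is +5. Two shifts are in play — +5 for a/e/i/o/u, +4 for every other letter.
On fever: f(cons)+4=j, e(vowel)+5=j, v(cons)+4=z, e(vowel)+5=j, r(cons)+4=v.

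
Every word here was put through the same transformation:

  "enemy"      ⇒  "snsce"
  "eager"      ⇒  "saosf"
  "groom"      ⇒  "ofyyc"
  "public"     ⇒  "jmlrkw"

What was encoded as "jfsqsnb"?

present

e(4)→s(18) and n(13)→n(13) fit y≡11x+0 (mod 26); the inverse of 11 mod 26 is 19. Each letter's alphabet position (a=0..z=25) is mapped through 11·x+0 mod 26 — an affine cipher.
Decoding jfsqsnb: j(9)→19·(9−0)≡15=p; f(5)→19·(5−0)≡17=r; s(18)→19·(18−0)≡4=e; q(16)→19·(16−0)≡18=s; s(18)→19·(18−0)≡4=e; n(13)→19·(13−0)≡13=n; b(1)→19·(1−0)≡19=t (all mod 26).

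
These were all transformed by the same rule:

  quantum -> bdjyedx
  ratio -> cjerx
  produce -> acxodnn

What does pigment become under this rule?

The shift depends on letter class: consonant q→b is +11, but vowel u→d is +9. The rule splits by letter class: vowels +9, consonants +11.
On pigment: p(cons)+11=a, i(vowel)+9=r, g(cons)+11=r, m(cons)+11=x, e(vowel)+9=n, n(cons)+11=y, t(cons)+11=e.

arrxnye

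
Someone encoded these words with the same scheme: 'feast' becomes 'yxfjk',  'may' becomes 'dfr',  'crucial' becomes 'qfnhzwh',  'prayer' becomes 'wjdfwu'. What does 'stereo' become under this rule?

tjwjyx

The output letters match the input read backwards, each shifted +5: feast reversed is tsaef. Two steps: reverse the string, then apply a Caesar shift of +5.
For stereo: reverse → oerets; then shift: o+5=t, e+5=j, r+5=w, e+5=j, t+5=y, s+5=x.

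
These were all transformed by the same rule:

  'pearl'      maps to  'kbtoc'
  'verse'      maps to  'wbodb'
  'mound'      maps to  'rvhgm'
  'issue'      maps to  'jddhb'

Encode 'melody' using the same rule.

rbcvmp

This is an affine cipher: with a=0,…,z=25, each position x becomes (15x+19) mod 26.
Applying it to melody: m(12)→15·12+19≡17=r; e(4)→15·4+19≡1=b; l(11)→15·11+19≡2=c; o(14)→15·14+19≡21=v; d(3)→15·3+19≡12=m; y(24)→15·24+19≡15=p (all mod 26).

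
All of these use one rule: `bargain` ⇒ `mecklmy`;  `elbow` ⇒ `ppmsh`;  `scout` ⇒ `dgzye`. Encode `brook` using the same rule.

mvzsv

Shifts by position in bargain: pos 0: b→m (+11), pos 1: a→e (+4), pos 2: r→c (+11), pos 3: g→k (+4) — repeating every 2. A repeating key of period 2 is used — shifts +11, +4 over and over.
Applying it to brook: b+11=m, r+4=v, o+11=z, o+4=s, k+11=v.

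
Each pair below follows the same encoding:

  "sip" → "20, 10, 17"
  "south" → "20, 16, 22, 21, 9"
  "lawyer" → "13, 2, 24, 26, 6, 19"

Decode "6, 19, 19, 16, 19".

error

s is letter #19 and maps to 20: an offset of 1. Letters become their 1-based position plus 1 (so a→2, b→3, …).
Reversing it on 6, 19, 19, 16, 19: 6→(6−1)÷1=5=e, 19→(19−1)÷1=18=r, 19→(19−1)÷1=18=r, 16→(16−1)÷1=15=o, 19→(19−1)÷1=18=r.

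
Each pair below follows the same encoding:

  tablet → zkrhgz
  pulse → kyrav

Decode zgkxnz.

threat

The output letters match the input read backwards, each shifted +6: tablet reversed is telbat. The word is reversed, then every letter is shifted forward by 6.
Decoding zgkxnz: shift back: z−6=t, g−6=a, k−6=e, x−6=r, n−6=h, z−6=t → taerht; then reverse → threat.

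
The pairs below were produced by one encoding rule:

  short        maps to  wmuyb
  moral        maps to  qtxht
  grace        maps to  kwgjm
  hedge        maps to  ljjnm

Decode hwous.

In short: s→w is +4, h→m is +5, o→u is +6, r→y is +7 — the shift increases by 1 each position. Each letter shifts forward by (position + 4), i.e. 4, 5, 6, … — the shift grows by one for each successive letter.
Reversing it on hwous: h−4=d, w−5=r, o−6=i, u−7=n, s−8=k.

drink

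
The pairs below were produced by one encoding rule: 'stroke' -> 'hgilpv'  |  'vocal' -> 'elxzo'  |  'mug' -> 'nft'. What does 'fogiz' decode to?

ultra

Each pair mirrors across the alphabet (s↔h, t↔g, r↔i): positions sum to 25. Each letter is replaced by its mirror in the alphabet: a↔z, b↔y, c↔x, and so on (the Atbash cipher).
Undoing it on fogiz: f↔u, o↔l, g↔t, i↔r, z↔a.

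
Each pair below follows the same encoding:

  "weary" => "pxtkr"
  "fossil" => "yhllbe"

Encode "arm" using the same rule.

tkf

Each letter is shifted forward by 19 in the alphabet (a Caesar shift of +19).
For arm: a+19=t, r+19=k, m+19=f.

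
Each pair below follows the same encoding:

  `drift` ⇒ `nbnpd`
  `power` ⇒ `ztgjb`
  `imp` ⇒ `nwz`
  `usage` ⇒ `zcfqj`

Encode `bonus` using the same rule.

ltxzc

The shift depends on letter class: consonant d→n is +10, but vowel i→n is +5. Vowels shift forward by 5 and consonants shift forward by 10.
For bonus: b(cons)+10=l, o(vowel)+5=t, n(cons)+10=x, u(vowel)+5=z, s(cons)+10=c.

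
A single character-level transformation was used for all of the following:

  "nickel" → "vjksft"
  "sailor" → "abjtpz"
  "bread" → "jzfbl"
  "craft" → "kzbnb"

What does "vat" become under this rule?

dbb

The shift depends on letter class: consonant n→v is +8, but vowel i→j is +1. Two shifts are in play — +1 for a/e/i/o/u, +8 for every other letter.
On vat: v(cons)+8=d, a(vowel)+1=b, t(cons)+8=b.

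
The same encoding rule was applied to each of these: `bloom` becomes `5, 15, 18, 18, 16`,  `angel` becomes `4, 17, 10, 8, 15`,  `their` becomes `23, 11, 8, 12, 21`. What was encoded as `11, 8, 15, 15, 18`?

hello

Each letter is replaced by its alphabet position (a=1..z=26) + 3.
Decoding 11, 8, 15, 15, 18: 11→(11−3)÷1=8=h, 8→(8−3)÷1=5=e, 15→(15−3)÷1=12=l, 15→(15−3)÷1=12=l, 18→(18−3)÷1=15=o.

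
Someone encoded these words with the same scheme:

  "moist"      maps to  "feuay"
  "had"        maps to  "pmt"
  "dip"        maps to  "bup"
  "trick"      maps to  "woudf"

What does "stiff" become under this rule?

The output letters match the input read backwards, each shifted +12: moist reversed is tsiom. Read the word backwards and shift each letter +12.
For stiff: reverse → ffits; then shift: f+12=r, f+12=r, i+12=u, t+12=f, s+12=e.

rrufe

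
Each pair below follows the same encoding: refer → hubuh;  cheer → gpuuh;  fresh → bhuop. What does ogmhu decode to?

This is an affine cipher: with a=0,…,z=25, each position x becomes (7x+18) mod 26.
Undoing it on ogmhu: o(14)→15·(14−18)≡18=s; g(6)→15·(6−18)≡2=c; m(12)→15·(12−18)≡14=o; h(7)→15·(7−18)≡17=r; u(20)→15·(20−18)≡4=e (all mod 26).

score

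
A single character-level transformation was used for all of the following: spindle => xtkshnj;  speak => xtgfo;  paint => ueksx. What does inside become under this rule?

nrunhg

Shifts by position in spindle: pos 0: s→x (+5), pos 1: p→t (+4), pos 2: i→k (+2), pos 3: n→s (+5), pos 4: d→h (+4), pos 5: l→n (+2) — repeating every 3. It's a Vigenère-style cipher with numeric key [5,4,2]: position i shifts by key[i mod 3].
Applying it to inside: i+5=n, n+4=r, s+2=u, i+5=n, d+4=h, e+2=g.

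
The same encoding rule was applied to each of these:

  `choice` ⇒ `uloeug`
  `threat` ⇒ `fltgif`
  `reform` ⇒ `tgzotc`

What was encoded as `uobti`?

cobra

c(2)→u(20) and h(7)→l(11) fit y≡19x+8 (mod 26); the inverse of 19 mod 26 is 11. This is an affine cipher: with a=0,…,z=25, each position x becomes (19x+8) mod 26.
Undoing it on uobti: u(20)→11·(20−8)≡2=c; o(14)→11·(14−8)≡14=o; b(1)→11·(1−8)≡1=b; t(19)→11·(19−8)≡17=r; i(8)→11·(8−8)≡0=a (all mod 26).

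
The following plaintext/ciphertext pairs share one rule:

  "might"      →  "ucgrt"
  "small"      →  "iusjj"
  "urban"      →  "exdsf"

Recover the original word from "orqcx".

choir

m(12)→u(20) and i(8)→c(2) fit y≡11x+18 (mod 26); the inverse of 11 mod 26 is 19. This is an affine cipher: with a=0,…,z=25, each position x becomes (11x+18) mod 26.
Decoding orqcx: o(14)→19·(14−18)≡2=c; r(17)→19·(17−18)≡7=h; q(16)→19·(16−18)≡14=o; c(2)→19·(2−18)≡8=i; x(23)→19·(23−18)≡17=r (all mod 26).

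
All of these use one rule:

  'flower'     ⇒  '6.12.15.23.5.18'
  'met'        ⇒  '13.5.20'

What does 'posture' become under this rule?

f is letter #6 and maps to 6: an offset of 0. Each letter is replaced by its alphabet position (a=1, b=2, …, z=26).
Applying it to posture: p=16→16, o=15→15, s=19→19, t=20→20, u=21→21, r=18→18, e=5→5.

16.15.19.20.21.18.5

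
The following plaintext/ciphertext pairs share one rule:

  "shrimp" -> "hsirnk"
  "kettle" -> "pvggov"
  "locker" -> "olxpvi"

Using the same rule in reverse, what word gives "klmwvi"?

ponder

Letters are reflected about the middle of the alphabet (position → 25−position): Atbash.
Undoing it on klmwvi: k↔p, l↔o, m↔n, w↔d, v↔e, i↔r.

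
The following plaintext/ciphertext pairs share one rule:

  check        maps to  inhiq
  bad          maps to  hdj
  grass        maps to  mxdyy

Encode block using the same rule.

The shift depends on letter class: consonant c→i is +6, but vowel e→h is +3. The rule splits by letter class: vowels +3, consonants +6.
On block: b(cons)+6=h, l(cons)+6=r, o(vowel)+3=r, c(cons)+6=i, k(cons)+6=q.

hrriq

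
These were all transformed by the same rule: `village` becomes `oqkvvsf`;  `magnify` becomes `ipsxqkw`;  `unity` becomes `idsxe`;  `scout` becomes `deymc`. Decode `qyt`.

The output letters match the input read backwards, each shifted +10: village reversed is egalliv. Read the word backwards and shift each letter +10.
Reversing it on qyt: shift back: q−10=g, y−10=o, t−10=j → goj; then reverse → jog.

jog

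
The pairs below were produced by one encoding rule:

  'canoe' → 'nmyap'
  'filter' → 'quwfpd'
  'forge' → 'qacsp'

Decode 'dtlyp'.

Shifts by position in canoe: pos 0: c→n (+11), pos 1: a→m (+12), pos 2: n→y (+11), pos 3: o→a (+12) — repeating every 2. The shifts repeat in a cycle of length 2: positions 0,1,… shift by +11, +12, then the pattern repeats.
Reversing it on dtlyp: d−11=s, t−12=h, l−11=a, y−12=m, p−11=e.

shame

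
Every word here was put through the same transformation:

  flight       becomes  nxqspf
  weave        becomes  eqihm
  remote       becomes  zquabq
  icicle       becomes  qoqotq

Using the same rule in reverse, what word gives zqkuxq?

Shifts by position in flight: pos 0: f→n (+8), pos 1: l→x (+12), pos 2: i→q (+8), pos 3: g→s (+12) — repeating every 2. A repeating key of period 2 is used — shifts +8, +12 over and over.
Undoing it on zqkuxq: z−8=r, q−12=e, k−8=c, u−12=i, x−8=p, q−12=e.

recipe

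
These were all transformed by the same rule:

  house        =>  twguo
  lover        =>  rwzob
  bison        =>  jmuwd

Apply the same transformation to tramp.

This is an affine cipher: with a=0,…,z=25, each position x becomes (19x+16) mod 26.
Applying it to tramp: t(19)→19·19+16≡13=n; r(17)→19·17+16≡1=b; a(0)→19·0+16≡16=q; m(12)→19·12+16≡10=k; p(15)→19·15+16≡15=p (all mod 26).

nbqkp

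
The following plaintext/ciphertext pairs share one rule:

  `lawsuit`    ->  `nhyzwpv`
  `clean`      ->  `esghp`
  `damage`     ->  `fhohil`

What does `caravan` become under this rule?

Shifts by position in lawsuit: pos 0: l→n (+2), pos 1: a→h (+7), pos 2: w→y (+2), pos 3: s→z (+7) — repeating every 2. A repeating key of period 2 is used — shifts +2, +7 over and over.
On caravan: c+2=e, a+7=h, r+2=t, a+7=h, v+2=x, a+7=h, n+2=p.

ehthxhp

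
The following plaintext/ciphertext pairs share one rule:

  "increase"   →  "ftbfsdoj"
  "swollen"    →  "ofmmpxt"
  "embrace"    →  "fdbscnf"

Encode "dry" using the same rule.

zse

Two steps: reverse the string, then apply a Caesar shift of +1.
On dry: reverse → yrd; then shift: y+1=z, r+1=s, d+1=e.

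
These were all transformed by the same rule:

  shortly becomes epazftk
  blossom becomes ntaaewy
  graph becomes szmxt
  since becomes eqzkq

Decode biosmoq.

It's a Vigenère-style cipher with numeric key [12,8]: position i shifts by key[i mod 2].
Decoding biosmoq: b−12=p, i−8=a, o−12=c, s−8=k, m−12=a, o−8=g, q−12=e.

package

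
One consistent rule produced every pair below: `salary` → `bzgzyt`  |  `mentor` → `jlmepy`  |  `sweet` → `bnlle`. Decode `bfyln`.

screw

s(18)→b(1) and a(0)→z(25) fit y≡3x+25 (mod 26); the inverse of 3 mod 26 is 9. This is an affine cipher: with a=0,…,z=25, each position x becomes (3x+25) mod 26.
Undoing it on bfyln: b(1)→9·(1−25)≡18=s; f(5)→9·(5−25)≡2=c; y(24)→9·(24−25)≡17=r; l(11)→9·(11−25)≡4=e; n(13)→9·(13−25)≡22=w (all mod 26).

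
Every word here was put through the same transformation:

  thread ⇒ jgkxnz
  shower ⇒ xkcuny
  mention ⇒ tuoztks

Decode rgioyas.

musical

The output letters match the input read backwards, each shifted +6: thread reversed is daerht. The word is reversed, then every letter is shifted forward by 6.
Undoing it on rgioyas: shift back: r−6=l, g−6=a, i−6=c, o−6=i, y−6=s, a−6=u, s−6=m → lacisum; then reverse → musical.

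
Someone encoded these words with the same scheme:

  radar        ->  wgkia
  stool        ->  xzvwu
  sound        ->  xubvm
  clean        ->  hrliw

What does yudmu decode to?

towel

In radar: r→w is +5, a→g is +6, d→k is +7, a→i is +8 — the shift increases by 1 each position. The shift increases by 1 at each position, starting from +5: 5, 6, 7, ….
Reversing it on yudmu: y−5=t, u−6=o, d−7=w, m−8=e, u−9=l.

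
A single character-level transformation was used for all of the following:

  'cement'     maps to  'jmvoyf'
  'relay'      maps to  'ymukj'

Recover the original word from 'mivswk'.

In cement: c→j is +7, e→m is +8, m→v is +9, e→o is +10 — the shift increases by 1 each position. The shift increases by 1 at each position, starting from +7: 7, 8, 9, ….
Undoing it on mivswk: m−7=f, i−8=a, v−9=m, s−10=i, w−11=l, k−12=y.

family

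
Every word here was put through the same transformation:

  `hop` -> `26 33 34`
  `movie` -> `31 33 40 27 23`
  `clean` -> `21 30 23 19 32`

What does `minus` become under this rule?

h is letter #8 and maps to 26: an offset of 18. The number is (letter's place in the alphabet, a=1) + 18.
For minus: m=13→31, i=9→27, n=14→32, u=21→39, s=19→37.

31 27 32 39 37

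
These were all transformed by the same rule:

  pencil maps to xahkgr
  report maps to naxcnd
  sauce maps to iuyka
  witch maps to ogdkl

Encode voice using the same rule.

tcgka

Treating letters as 0–25, the rule is x ↦ 21x + 20 (mod 26).
On voice: v(21)→21·21+20≡19=t; o(14)→21·14+20≡2=c; i(8)→21·8+20≡6=g; c(2)→21·2+20≡10=k; e(4)→21·4+20≡0=a (all mod 26).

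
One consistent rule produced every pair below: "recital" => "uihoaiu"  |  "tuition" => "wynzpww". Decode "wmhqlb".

Letter i (0-indexed) is shifted by i+3, so successive shifts are 3, 4, 5, ….
Reversing it on wmhqlb: w−3=t, m−4=i, h−5=c, q−6=k, l−7=e, b−8=t.

ticket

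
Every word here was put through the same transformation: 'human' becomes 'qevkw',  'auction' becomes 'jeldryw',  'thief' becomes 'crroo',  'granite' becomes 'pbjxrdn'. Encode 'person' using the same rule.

yoacxx

Shifts by position in human: pos 0: h→q (+9), pos 1: u→e (+10), pos 2: m→v (+9), pos 3: a→k (+10) — repeating every 2. It's a Vigenère-style cipher with numeric key [9,10]: position i shifts by key[i mod 2].
On person: p+9=y, e+10=o, r+9=a, s+10=c, o+9=x, n+10=x.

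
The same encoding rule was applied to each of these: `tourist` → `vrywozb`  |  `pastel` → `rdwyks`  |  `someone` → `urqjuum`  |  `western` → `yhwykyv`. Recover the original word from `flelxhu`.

diagram

In tourist: t→v is +2, o→r is +3, u→y is +4, r→w is +5 — the shift increases by 1 each position. Each letter shifts forward by (position + 2), i.e. 2, 3, 4, … — the shift grows by one for each successive letter.
Undoing it on flelxhu: f−2=d, l−3=i, e−4=a, l−5=g, x−6=r, h−7=a, u−8=m.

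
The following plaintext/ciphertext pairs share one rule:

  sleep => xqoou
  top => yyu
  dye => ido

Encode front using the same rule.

The shift depends on letter class: consonant s→x is +5, but vowel e→o is +10. Two shifts are in play — +10 for a/e/i/o/u, +5 for every other letter.
Applying it to front: f(cons)+5=k, r(cons)+5=w, o(vowel)+10=y, n(cons)+5=s, t(cons)+5=y.

kwysy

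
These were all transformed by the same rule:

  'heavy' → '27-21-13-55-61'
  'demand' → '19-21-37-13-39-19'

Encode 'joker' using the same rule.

h(#8)→27 and e(#5)→21: differences scale by 2, so n = 2·pos + 11. Each letter becomes 2×(its alphabet position, a=1..z=26) + 11.
On joker: j=10→31, o=15→41, k=11→33, e=5→21, r=18→47.

31-41-33-21-47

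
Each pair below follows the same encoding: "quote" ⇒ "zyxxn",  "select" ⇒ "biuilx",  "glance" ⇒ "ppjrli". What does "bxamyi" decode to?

stripe

Shifts by position in quote: pos 0: q→z (+9), pos 1: u→y (+4), pos 2: o→x (+9), pos 3: t→x (+4) — repeating every 2. A repeating key of period 2 is used — shifts +9, +4 over and over.
Reversing it on bxamyi: b−9=s, x−4=t, a−9=r, m−4=i, y−9=p, i−4=e.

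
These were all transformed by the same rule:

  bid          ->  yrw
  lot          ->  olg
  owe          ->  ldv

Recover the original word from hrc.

six

Each pair mirrors across the alphabet (b↔y, i↔r, d↔w): positions sum to 25. Each letter is replaced by its mirror in the alphabet: a↔z, b↔y, c↔x, and so on (the Atbash cipher).
Reversing it on hrc: h↔s, r↔i, c↔x.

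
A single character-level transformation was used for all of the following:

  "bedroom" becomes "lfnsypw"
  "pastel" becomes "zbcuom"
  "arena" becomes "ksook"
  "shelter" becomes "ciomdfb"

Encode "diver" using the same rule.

Shifts by position in bedroom: pos 0: b→l (+10), pos 1: e→f (+1), pos 2: d→n (+10), pos 3: r→s (+1) — repeating every 2. The shifts repeat in a cycle of length 2: positions 0,1,… shift by +10, +1, then the pattern repeats.
For diver: d+10=n, i+1=j, v+10=f, e+1=f, r+10=b.

njffb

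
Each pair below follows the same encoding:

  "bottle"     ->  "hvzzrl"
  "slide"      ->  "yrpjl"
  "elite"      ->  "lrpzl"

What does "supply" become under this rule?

ybvvre

The shift depends on letter class: consonant b→h is +6, but vowel o→v is +7. Vowels shift forward by 7 and consonants shift forward by 6.
For supply: s(cons)+6=y, u(vowel)+7=b, p(cons)+6=v, p(cons)+6=v, l(cons)+6=r, y(cons)+6=e.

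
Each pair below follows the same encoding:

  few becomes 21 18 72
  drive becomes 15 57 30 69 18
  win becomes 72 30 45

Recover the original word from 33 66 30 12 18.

juice

f(#6)→21 and e(#5)→18: differences scale by 3, so n = 3·pos + 3. Each letter becomes 3×(its alphabet position, a=1..z=26) + 3.
Undoing it on 33 66 30 12 18: 33→(33−3)÷3=10=j, 66→(66−3)÷3=21=u, 30→(30−3)÷3=9=i, 12→(12−3)÷3=3=c, 18→(18−3)÷3=5=e.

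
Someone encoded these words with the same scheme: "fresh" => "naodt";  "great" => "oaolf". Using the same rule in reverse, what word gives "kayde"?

cross

In fresh: f→n is +8, r→a is +9, e→o is +10, s→d is +11 — the shift increases by 1 each position. The shift increases by 1 at each position, starting from +8: 8, 9, 10, ….
Undoing it on kayde: k−8=c, a−9=r, y−10=o, d−11=s, e−12=s.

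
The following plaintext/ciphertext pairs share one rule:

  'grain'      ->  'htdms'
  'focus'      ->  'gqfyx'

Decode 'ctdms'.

brain

In grain: g→h is +1, r→t is +2, a→d is +3, i→m is +4 — the shift increases by 1 each position. The shift increases by 1 at each position, starting from +1: 1, 2, 3, ….
Undoing it on ctdms: c−1=b, t−2=r, d−3=a, m−4=i, s−5=n.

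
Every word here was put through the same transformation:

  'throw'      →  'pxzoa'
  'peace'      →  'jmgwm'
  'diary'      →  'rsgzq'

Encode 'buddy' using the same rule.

This is an affine cipher: with a=0,…,z=25, each position x becomes (21x+6) mod 26.
On buddy: b(1)→21·1+6≡1=b; u(20)→21·20+6≡10=k; d(3)→21·3+6≡17=r; d(3)→21·3+6≡17=r; y(24)→21·24+6≡16=q (all mod 26).

bkrrq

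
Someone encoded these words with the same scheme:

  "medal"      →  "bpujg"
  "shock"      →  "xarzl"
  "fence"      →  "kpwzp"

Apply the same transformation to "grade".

fcjup

m(12)→b(1) and e(4)→p(15) fit y≡21x+9 (mod 26); the inverse of 21 mod 26 is 5. Each letter's alphabet position (a=0..z=25) is mapped through 21·x+9 mod 26 — an affine cipher.
On grade: g(6)→21·6+9≡5=f; r(17)→21·17+9≡2=c; a(0)→21·0+9≡9=j; d(3)→21·3+9≡20=u; e(4)→21·4+9≡15=p (all mod 26).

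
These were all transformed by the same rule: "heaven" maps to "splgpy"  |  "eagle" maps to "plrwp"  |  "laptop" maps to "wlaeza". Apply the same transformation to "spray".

daclj

This is a Caesar cipher with shift 11.
Applying it to spray: s+11=d, p+11=a, r+11=c, a+11=l, y+11=j.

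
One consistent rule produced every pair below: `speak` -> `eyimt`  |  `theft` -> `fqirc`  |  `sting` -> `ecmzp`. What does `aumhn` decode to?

Shifts by position in speak: pos 0: s→e (+12), pos 1: p→y (+9), pos 2: e→i (+4), pos 3: a→m (+12), pos 4: k→t (+9) — repeating every 3. The shifts repeat in a cycle of length 3: positions 0,1,… shift by +12, +9, +4, then the pattern repeats.
Undoing it on aumhn: a−12=o, u−9=l, m−4=i, h−12=v, n−9=e.

olive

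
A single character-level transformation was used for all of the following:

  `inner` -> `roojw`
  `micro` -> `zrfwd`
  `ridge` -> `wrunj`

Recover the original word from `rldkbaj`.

isolate

i(8)→r(17) and n(13)→o(14) fit y≡15x+1 (mod 26); the inverse of 15 mod 26 is 7. Each letter's alphabet position (a=0..z=25) is mapped through 15·x+1 mod 26 — an affine cipher.
Decoding rldkbaj: r(17)→7·(17−1)≡8=i; l(11)→7·(11−1)≡18=s; d(3)→7·(3−1)≡14=o; k(10)→7·(10−1)≡11=l; b(1)→7·(1−1)≡0=a; a(0)→7·(0−1)≡19=t; j(9)→7·(9−1)≡4=e (all mod 26).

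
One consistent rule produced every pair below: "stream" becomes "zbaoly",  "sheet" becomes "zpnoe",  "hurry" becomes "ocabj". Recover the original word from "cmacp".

In stream: s→z is +7, t→b is +8, r→a is +9, e→o is +10 — the shift increases by 1 each position. Each letter shifts forward by (position + 7), i.e. 7, 8, 9, … — the shift grows by one for each successive letter.
Undoing it on cmacp: c−7=v, m−8=e, a−9=r, c−10=s, p−11=e.

verse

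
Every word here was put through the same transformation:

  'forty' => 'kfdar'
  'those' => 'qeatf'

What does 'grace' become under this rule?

The output letters match the input read backwards, each shifted +12: forty reversed is ytrof. Read the word backwards and shift each letter +12.
Applying it to grace: reverse → ecarg; then shift: e+12=q, c+12=o, a+12=m, r+12=d, g+12=s.

qomds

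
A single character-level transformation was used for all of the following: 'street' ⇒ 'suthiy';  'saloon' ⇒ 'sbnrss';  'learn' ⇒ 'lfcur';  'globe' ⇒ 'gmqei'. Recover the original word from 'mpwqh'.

In street: s→s is +0, t→u is +1, r→t is +2, e→h is +3 — the shift increases by 1 each position. The shift increases by 1 at each position, starting from +0: 0, 1, 2, ….
Decoding mpwqh: m−0=m, p−1=o, w−2=u, q−3=n, h−4=d.

mound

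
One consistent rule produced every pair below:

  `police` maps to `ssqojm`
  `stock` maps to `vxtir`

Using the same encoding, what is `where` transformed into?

In police: p→s is +3, o→s is +4, l→q is +5, i→o is +6 — the shift increases by 1 each position. The shift increases by 1 at each position, starting from +3: 3, 4, 5, ….
For where: w+3=z, h+4=l, e+5=j, r+6=x, e+7=l.

zljxl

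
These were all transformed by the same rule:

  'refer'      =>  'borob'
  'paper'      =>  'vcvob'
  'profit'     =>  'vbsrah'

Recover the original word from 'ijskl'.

cloud

r(17)→b(1) and e(4)→o(14) fit y≡3x+2 (mod 26); the inverse of 3 mod 26 is 9. Each letter's alphabet position (a=0..z=25) is mapped through 3·x+2 mod 26 — an affine cipher.
Decoding ijskl: i(8)→9·(8−2)≡2=c; j(9)→9·(9−2)≡11=l; s(18)→9·(18−2)≡14=o; k(10)→9·(10−2)≡20=u; l(11)→9·(11−2)≡3=d (all mod 26).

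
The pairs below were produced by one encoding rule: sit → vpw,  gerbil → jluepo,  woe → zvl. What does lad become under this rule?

Vowels shift forward by 7 and consonants shift forward by 3.
Applying it to lad: l(cons)+3=o, a(vowel)+7=h, d(cons)+3=g.

ohg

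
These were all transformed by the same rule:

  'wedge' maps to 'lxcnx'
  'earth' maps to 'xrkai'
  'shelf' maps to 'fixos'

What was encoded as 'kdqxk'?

river

w(22)→l(11) and e(4)→x(23) fit y≡21x+17 (mod 26); the inverse of 21 mod 26 is 5. Treating letters as 0–25, the rule is x ↦ 21x + 17 (mod 26).
Decoding kdqxk: k(10)→5·(10−17)≡17=r; d(3)→5·(3−17)≡8=i; q(16)→5·(16−17)≡21=v; x(23)→5·(23−17)≡4=e; k(10)→5·(10−17)≡17=r (all mod 26).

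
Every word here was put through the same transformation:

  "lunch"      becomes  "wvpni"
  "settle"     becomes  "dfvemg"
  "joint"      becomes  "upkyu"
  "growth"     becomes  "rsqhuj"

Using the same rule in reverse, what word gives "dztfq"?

Shifts by position in lunch: pos 0: l→w (+11), pos 1: u→v (+1), pos 2: n→p (+2), pos 3: c→n (+11), pos 4: h→i (+1) — repeating every 3. A repeating key of period 3 is used — shifts +11, +1, +2 over and over.
Decoding dztfq: d−11=s, z−1=y, t−2=r, f−11=u, q−1=p.

syrup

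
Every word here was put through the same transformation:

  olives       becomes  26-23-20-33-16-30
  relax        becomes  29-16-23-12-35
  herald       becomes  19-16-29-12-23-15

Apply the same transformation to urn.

o is letter #15 and maps to 26: an offset of 11. Each letter is replaced by its alphabet position (a=1..z=26) + 11.
On urn: u=21→32, r=18→29, n=14→25.

32-29-25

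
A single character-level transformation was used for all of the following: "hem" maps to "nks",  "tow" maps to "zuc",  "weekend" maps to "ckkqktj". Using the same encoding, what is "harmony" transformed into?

Compare letters: h→n is +6, e→k is +6, m→s is +6 — a constant shift. Each letter is shifted forward by 6 in the alphabet (a Caesar shift of +6).
Applying it to harmony: h+6=n, a+6=g, r+6=x, m+6=s, o+6=u, n+6=t, y+6=e.

ngxsute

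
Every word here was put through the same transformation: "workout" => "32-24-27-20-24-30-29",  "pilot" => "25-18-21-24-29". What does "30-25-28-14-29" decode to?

upset

w is letter #23 and maps to 32: an offset of 9. The number is (letter's place in the alphabet, a=1) + 9.
Undoing it on 30-25-28-14-29: 30→(30−9)÷1=21=u, 25→(25−9)÷1=16=p, 28→(28−9)÷1=19=s, 14→(14−9)÷1=5=e, 29→(29−9)÷1=20=t.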